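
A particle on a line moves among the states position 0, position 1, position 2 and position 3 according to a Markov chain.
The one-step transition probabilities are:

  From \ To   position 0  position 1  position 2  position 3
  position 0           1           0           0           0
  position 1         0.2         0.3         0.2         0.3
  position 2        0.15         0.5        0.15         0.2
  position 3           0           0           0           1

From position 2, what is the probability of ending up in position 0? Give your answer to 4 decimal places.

Let h(s) be the probability of absorption at position 0 starting from transient state s. Then h(position 0) = 1 and h(position 3) = 0. By first-step analysis:
h(position 1) = 0.2·1 + 0.3·h(position 1) + 0.2·h(position 2) + 0.3·0
h(position 2) = 0.15·1 + 0.5·h(position 1) + 0.15·h(position 2) + 0.2·0
Solving: h(position 1) = 0.4040, h(position 2) = 0.4141.
Starting from position 2, the probability is 0.4141.

0.4141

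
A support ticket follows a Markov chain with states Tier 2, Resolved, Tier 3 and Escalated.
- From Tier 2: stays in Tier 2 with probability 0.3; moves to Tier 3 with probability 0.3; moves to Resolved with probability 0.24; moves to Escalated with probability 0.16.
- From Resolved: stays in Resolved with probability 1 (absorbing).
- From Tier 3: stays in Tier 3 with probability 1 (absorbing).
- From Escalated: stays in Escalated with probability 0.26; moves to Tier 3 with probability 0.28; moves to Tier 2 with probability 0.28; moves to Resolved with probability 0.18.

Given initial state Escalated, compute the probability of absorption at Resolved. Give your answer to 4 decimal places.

0.4083

Let h(s) be the probability of absorption at Resolved starting from transient state s. Then h(Resolved) = 1 and h(Tier 3) = 0. By first-step analysis:
h(Tier 2) = 0.3·h(Tier 2) + 0.24·1 + 0.3·0 + 0.16·h(Escalated)
h(Escalated) = 0.28·h(Tier 2) + 0.18·1 + 0.28·0 + 0.26·h(Escalated)
Solving: h(Tier 2) = 0.4362, h(Escalated) = 0.4083.
Starting from Escalated, the probability is 0.4083.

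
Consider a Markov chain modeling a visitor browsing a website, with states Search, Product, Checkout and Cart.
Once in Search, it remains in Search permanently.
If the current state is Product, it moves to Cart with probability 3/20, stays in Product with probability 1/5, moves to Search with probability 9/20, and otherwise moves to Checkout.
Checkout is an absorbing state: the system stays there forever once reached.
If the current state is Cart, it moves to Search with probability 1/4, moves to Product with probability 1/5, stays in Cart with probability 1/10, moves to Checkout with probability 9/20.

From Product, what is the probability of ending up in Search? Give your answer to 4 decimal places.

0.6413

Let h(s) be the probability of absorption at Search starting from transient state s. Then h(Search) = 1 and h(Checkout) = 0. By first-step analysis:
h(Product) = 0.45·1 + 0.2·h(Product) + 0.2·0 + 0.15·h(Cart)
h(Cart) = 0.25·1 + 0.2·h(Product) + 0.45·0 + 0.1·h(Cart)
Solving: h(Product) = 0.6413, h(Cart) = 0.4203.
Starting from Product, the probability is 0.6413.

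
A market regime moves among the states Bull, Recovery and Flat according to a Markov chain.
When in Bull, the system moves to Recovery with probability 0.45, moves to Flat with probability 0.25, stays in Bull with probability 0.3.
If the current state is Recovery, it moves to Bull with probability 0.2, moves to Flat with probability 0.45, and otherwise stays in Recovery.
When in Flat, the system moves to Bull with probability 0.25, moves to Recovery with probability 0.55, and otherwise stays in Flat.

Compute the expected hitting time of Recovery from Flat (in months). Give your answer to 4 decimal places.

1.9095

Let t(s) be the expected number of months to first reach Recovery from state s, with t(Recovery) = 0. Conditioning on the first month:
t(Bull) = 1 + 0.3·t(Bull) + 0.25·t(Flat)
t(Flat) = 1 + 0.25·t(Bull) + 0.2·t(Flat)
Solving: t(Bull) = 2.1106, t(Flat) = 1.9095.
Expected months from Flat to Recovery: 1.9095.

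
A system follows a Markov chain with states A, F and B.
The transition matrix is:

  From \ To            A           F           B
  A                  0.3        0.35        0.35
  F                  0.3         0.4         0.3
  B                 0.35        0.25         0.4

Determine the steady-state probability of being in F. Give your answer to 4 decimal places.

0.3315

Let the stationary distribution be π with π = πP and π_1 + π_2 + π_3 = 1.
π_1 = 0.3·π_1 + 0.3·π_2 + 0.35·π_3
π_2 = 0.35·π_1 + 0.4·π_2 + 0.25·π_3
Solving with the normalization constraint gives π = (0.3175, 0.3315, 0.3510).
So the stationary probability of F is 0.3315.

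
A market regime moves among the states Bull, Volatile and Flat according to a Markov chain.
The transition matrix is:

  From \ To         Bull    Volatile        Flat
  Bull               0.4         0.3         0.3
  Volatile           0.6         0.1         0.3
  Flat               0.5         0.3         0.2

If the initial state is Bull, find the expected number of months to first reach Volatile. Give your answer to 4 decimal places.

3.3333

Let t(s) be the expected number of months to first reach Volatile from state s, with t(Volatile) = 0. Conditioning on the first month:
t(Bull) = 1 + 0.4·t(Bull) + 0.3·t(Flat)
t(Flat) = 1 + 0.5·t(Bull) + 0.2·t(Flat)
Solving: t(Bull) = 3.3333, t(Flat) = 3.3333.
Expected months from Bull to Volatile: 3.3333.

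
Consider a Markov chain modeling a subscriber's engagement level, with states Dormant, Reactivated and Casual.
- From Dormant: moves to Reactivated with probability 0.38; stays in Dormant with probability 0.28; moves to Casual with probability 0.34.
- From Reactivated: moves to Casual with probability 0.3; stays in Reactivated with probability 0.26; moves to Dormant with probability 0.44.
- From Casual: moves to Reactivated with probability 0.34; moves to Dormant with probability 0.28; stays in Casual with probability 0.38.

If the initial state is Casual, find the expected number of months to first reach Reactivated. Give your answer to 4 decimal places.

2.8474

Let t(s) be the expected number of months to first reach Reactivated from state s, with t(Reactivated) = 0. Conditioning on the first month:
t(Dormant) = 1 + 0.28·t(Dormant) + 0.34·t(Casual)
t(Casual) = 1 + 0.28·t(Dormant) + 0.38·t(Casual)
Solving: t(Dormant) = 2.7335, t(Casual) = 2.8474.
Expected months from Casual to Reactivated: 2.8474.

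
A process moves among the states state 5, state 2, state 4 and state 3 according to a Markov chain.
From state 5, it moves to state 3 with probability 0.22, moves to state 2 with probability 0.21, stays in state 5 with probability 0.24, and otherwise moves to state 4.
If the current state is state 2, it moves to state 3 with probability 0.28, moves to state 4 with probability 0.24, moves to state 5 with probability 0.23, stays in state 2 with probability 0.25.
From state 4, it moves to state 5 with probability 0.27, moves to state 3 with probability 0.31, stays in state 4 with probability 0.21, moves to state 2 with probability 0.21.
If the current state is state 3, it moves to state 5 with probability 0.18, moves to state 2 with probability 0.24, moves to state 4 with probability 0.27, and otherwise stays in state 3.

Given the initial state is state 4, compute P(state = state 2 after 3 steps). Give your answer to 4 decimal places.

0.2275

Propagate the distribution vector 3 steps from state 4.
After 0 steps: (0.0000, 0.0000, 1.0000, 0.0000)
After 1 step: (0.2700, 0.2100, 0.2100, 0.3100)
After 2 steps: (0.2256, 0.2277, 0.2673, 0.2794)
After 3 steps: (0.2290, 0.2275, 0.2607, 0.2829)
P(in state 2 after 3 steps) = 0.2275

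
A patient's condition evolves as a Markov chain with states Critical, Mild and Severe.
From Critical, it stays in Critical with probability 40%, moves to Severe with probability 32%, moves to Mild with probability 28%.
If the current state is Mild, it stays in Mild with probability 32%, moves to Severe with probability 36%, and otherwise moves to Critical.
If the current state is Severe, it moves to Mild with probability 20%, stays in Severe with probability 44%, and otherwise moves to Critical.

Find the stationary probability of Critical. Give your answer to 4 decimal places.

Let the stationary distribution be π with π = πP and π_1 + π_2 + π_3 = 1.
π_1 = 0.4·π_1 + 0.32·π_2 + 0.36·π_3
π_2 = 0.28·π_1 + 0.32·π_2 + 0.2·π_3
Solving with the normalization constraint gives π = (0.3642, 0.2604, 0.3755).
So the stationary probability of Critical is 0.3642.

0.3642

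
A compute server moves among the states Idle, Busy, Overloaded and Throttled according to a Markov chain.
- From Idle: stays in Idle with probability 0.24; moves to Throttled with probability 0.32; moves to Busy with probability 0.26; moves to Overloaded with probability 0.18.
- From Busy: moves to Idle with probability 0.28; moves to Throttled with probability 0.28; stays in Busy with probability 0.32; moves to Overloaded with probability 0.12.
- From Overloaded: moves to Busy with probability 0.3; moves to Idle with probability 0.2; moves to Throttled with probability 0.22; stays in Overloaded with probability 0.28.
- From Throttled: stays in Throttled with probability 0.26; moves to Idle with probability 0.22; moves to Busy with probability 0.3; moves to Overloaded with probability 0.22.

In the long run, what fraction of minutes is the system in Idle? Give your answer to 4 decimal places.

0.2387

Let the stationary distribution be π with π = πP and π_1 + π_2 + π_3 + π_4 = 1.
π_1 = 0.24·π_1 + 0.28·π_2 + 0.2·π_3 + 0.22·π_4
π_2 = 0.26·π_1 + 0.32·π_2 + 0.3·π_3 + 0.3·π_4
π_3 = 0.18·π_1 + 0.12·π_2 + 0.28·π_3 + 0.22·π_4
Solving with the normalization constraint gives π = (0.2387, 0.2964, 0.1924, 0.2726).
So the stationary probability of Idle is 0.2387.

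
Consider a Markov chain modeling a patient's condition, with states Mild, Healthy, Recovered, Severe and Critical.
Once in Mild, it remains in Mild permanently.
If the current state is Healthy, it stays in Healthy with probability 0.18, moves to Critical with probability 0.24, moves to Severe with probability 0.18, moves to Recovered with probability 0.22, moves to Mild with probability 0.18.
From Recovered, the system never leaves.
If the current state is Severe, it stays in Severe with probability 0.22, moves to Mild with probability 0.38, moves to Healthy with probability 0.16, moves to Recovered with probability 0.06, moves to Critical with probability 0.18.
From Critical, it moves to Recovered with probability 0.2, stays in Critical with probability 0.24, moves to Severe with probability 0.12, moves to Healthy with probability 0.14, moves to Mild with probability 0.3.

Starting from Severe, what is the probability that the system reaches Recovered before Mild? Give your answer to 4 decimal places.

Let h(s) be the probability of absorption at Recovered starting from transient state s. Then h(Recovered) = 1 and h(Mild) = 0. By first-step analysis:
h(Healthy) = 0.18·0 + 0.18·h(Healthy) + 0.22·1 + 0.18·h(Severe) + 0.24·h(Critical)
h(Severe) = 0.38·0 + 0.16·h(Healthy) + 0.06·1 + 0.22·h(Severe) + 0.18·h(Critical)
h(Critical) = 0.3·0 + 0.14·h(Healthy) + 0.2·1 + 0.12·h(Severe) + 0.24·h(Critical)
Solving: h(Healthy) = 0.4366, h(Severe) = 0.2551, h(Critical) = 0.3839.
Starting from Severe, the probability is 0.2551.

0.2551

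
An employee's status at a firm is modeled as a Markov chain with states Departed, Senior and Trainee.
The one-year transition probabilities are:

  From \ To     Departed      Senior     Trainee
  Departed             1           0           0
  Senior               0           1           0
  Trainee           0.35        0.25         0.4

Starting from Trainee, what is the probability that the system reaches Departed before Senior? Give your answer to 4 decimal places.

Let h(s) be the probability of absorption at Departed starting from transient state s. Then h(Departed) = 1 and h(Senior) = 0. By first-step analysis:
h(Trainee) = 0.35·1 + 0.25·0 + 0.4·h(Trainee)
Solving: h(Trainee) = 0.5833.
Starting from Trainee, the probability is 0.5833.

0.5833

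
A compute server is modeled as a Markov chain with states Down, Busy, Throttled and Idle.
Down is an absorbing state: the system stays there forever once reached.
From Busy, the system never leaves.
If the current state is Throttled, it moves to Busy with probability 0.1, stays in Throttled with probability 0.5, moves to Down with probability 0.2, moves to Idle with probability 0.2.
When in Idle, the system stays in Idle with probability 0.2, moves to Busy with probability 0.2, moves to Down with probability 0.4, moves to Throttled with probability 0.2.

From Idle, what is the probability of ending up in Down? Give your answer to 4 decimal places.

Let h(s) be the probability of absorption at Down starting from transient state s. Then h(Down) = 1 and h(Busy) = 0. By first-step analysis:
h(Throttled) = 0.2·1 + 0.1·0 + 0.5·h(Throttled) + 0.2·h(Idle)
h(Idle) = 0.4·1 + 0.2·0 + 0.2·h(Throttled) + 0.2·h(Idle)
Solving: h(Throttled) = 0.6667, h(Idle) = 0.6667.
Starting from Idle, the probability is 0.6667.

0.6667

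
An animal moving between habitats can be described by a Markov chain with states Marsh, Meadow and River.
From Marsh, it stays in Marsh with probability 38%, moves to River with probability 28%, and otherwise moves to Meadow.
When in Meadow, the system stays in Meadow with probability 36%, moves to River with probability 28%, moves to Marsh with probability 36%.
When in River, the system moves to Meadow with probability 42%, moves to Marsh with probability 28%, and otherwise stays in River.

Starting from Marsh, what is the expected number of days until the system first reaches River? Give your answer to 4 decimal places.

Let t(s) be the expected number of days to first reach River from state s, with t(River) = 0. Conditioning on the first day:
t(Marsh) = 1 + 0.38·t(Marsh) + 0.34·t(Meadow)
t(Meadow) = 1 + 0.36·t(Marsh) + 0.36·t(Meadow)
Solving: t(Marsh) = 3.5714, t(Meadow) = 3.5714.
Expected days from Marsh to River: 3.5714.

3.5714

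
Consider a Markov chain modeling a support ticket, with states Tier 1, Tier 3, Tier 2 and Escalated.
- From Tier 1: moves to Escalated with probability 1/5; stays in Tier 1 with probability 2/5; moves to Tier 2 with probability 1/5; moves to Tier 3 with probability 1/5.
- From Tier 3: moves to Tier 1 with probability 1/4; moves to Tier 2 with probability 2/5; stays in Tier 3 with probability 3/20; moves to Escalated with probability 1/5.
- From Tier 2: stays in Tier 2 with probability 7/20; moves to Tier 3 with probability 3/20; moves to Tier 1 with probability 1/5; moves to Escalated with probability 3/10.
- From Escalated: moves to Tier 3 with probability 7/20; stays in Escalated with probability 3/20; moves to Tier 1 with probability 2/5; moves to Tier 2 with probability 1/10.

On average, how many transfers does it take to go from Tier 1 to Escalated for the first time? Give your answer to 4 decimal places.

4.3917

Let t(s) be the expected number of transfers to first reach Escalated from state s, with t(Escalated) = 0. Conditioning on the first transfer:
t(Tier 1) = 1 + 0.4·t(Tier 1) + 0.2·t(Tier 3) + 0.2·t(Tier 2)
t(Tier 3) = 1 + 0.25·t(Tier 1) + 0.15·t(Tier 3) + 0.4·t(Tier 2)
t(Tier 2) = 1 + 0.2·t(Tier 1) + 0.15·t(Tier 3) + 0.35·t(Tier 2)
Solving: t(Tier 1) = 4.3917, t(Tier 3) = 4.2944, t(Tier 2) = 3.8808.
Expected transfers from Tier 1 to Escalated: 4.3917.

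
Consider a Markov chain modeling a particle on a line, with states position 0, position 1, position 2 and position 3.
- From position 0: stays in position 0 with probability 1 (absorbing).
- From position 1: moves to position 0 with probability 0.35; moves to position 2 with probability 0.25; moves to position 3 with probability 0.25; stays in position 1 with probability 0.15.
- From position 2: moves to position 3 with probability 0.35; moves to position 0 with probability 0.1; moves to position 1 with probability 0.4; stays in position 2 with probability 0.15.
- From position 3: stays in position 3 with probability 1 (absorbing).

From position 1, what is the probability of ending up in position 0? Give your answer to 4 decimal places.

0.5181

Let h(s) be the probability of absorption at position 0 starting from transient state s. Then h(position 0) = 1 and h(position 3) = 0. By first-step analysis:
h(position 1) = 0.35·1 + 0.15·h(position 1) + 0.25·h(position 2) + 0.25·0
h(position 2) = 0.1·1 + 0.4·h(position 1) + 0.15·h(position 2) + 0.35·0
Solving: h(position 1) = 0.5181, h(position 2) = 0.3614.
Starting from position 1, the probability is 0.5181.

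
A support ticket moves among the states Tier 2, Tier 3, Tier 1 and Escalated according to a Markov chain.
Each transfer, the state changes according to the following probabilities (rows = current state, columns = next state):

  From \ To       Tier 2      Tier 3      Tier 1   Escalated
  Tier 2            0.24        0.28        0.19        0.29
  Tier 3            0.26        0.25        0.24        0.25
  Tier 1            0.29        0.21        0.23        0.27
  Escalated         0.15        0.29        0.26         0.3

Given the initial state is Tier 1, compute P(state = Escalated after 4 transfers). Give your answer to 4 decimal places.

0.2778

Propagate the distribution vector 4 transfers from Tier 1.
After 0 transfers: (0.0000, 0.0000, 1.0000, 0.0000)
After 1 transfer: (0.2900, 0.2100, 0.2300, 0.2700)
After 2 transfers: (0.2314, 0.2603, 0.2286, 0.2797)
After 3 transfers: (0.2315, 0.2590, 0.2317, 0.2778)
After 4 transfers: (0.2318, 0.2588, 0.2317, 0.2778)
P(in Escalated after 4 transfers) = 0.2778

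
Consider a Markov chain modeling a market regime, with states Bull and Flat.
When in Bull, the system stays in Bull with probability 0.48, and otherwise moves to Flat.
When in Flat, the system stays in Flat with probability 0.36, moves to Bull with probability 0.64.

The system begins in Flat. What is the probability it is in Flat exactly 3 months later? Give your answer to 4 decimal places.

Propagate the distribution vector 3 months from Flat.
After 0 months: (0.0000, 1.0000)
After 1 month: (0.6400, 0.3600)
After 2 months: (0.5376, 0.4624)
After 3 months: (0.5540, 0.4460)
P(in Flat after 3 months) = 0.4460

0.4460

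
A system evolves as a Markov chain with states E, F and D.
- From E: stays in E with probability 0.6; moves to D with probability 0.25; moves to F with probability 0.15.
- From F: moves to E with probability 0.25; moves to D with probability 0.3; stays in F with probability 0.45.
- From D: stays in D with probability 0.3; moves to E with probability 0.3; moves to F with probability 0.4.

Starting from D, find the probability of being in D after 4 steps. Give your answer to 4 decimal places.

0.2803

Propagate the distribution vector 4 steps from D.
After 0 steps: (0.0000, 0.0000, 1.0000)
After 1 step: (0.3000, 0.4000, 0.3000)
After 2 steps: (0.3700, 0.3450, 0.2850)
After 3 steps: (0.3938, 0.3248, 0.2815)
After 4 steps: (0.4019, 0.3178, 0.2803)
P(in D after 4 steps) = 0.2803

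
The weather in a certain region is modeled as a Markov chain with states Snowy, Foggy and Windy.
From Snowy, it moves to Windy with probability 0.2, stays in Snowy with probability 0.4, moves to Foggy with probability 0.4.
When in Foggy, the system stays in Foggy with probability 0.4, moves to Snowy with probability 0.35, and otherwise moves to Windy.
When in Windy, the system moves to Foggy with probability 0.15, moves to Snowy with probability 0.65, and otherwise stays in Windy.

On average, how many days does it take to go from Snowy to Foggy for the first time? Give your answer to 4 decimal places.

Let t(s) be the expected number of days to first reach Foggy from state s, with t(Foggy) = 0. Conditioning on the first day:
t(Snowy) = 1 + 0.4·t(Snowy) + 0.2·t(Windy)
t(Windy) = 1 + 0.65·t(Snowy) + 0.2·t(Windy)
Solving: t(Snowy) = 2.8571, t(Windy) = 3.5714.
Expected days from Snowy to Foggy: 2.8571.

2.8571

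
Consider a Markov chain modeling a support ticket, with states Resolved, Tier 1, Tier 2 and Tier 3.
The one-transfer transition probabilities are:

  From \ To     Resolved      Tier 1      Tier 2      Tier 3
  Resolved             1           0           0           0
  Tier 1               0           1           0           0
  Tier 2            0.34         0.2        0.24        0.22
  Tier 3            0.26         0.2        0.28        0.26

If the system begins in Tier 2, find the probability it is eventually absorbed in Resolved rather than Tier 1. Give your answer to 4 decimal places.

0.6166

Let h(s) be the probability of absorption at Resolved starting from transient state s. Then h(Resolved) = 1 and h(Tier 1) = 0. By first-step analysis:
h(Tier 2) = 0.34·1 + 0.2·0 + 0.24·h(Tier 2) + 0.22·h(Tier 3)
h(Tier 3) = 0.26·1 + 0.2·0 + 0.28·h(Tier 2) + 0.26·h(Tier 3)
Solving: h(Tier 2) = 0.6166, h(Tier 3) = 0.5847.
Starting from Tier 2, the probability is 0.6166.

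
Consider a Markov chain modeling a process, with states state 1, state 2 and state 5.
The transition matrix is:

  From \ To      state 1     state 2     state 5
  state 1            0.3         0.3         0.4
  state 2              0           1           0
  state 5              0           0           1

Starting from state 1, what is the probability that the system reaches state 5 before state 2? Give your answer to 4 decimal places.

0.5714

Let h(s) be the probability of absorption at state 5 starting from transient state s. Then h(state 5) = 1 and h(state 2) = 0. By first-step analysis:
h(state 1) = 0.3·h(state 1) + 0.3·0 + 0.4·1
Solving: h(state 1) = 0.5714.
Starting from state 1, the probability is 0.5714.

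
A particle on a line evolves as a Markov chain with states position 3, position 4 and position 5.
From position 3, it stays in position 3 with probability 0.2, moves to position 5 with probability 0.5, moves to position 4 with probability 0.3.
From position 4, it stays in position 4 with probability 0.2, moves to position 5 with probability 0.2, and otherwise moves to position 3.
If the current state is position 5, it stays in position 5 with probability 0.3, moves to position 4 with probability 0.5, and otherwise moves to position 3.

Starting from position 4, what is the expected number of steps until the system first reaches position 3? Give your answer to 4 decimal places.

Let t(s) be the expected number of steps to first reach position 3 from state s, with t(position 3) = 0. Conditioning on the first step:
t(position 4) = 1 + 0.2·t(position 4) + 0.2·t(position 5)
t(position 5) = 1 + 0.5·t(position 4) + 0.3·t(position 5)
Solving: t(position 4) = 1.9565, t(position 5) = 2.8261.
Expected steps from position 4 to position 3: 1.9565.

1.9565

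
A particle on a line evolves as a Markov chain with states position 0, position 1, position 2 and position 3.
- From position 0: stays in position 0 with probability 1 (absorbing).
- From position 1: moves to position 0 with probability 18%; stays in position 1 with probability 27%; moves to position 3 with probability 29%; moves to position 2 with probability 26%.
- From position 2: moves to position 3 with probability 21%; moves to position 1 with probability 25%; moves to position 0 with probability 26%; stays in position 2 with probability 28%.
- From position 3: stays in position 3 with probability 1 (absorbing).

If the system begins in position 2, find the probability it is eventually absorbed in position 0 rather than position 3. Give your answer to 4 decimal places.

0.5098

Let h(s) be the probability of absorption at position 0 starting from transient state s. Then h(position 0) = 1 and h(position 3) = 0. By first-step analysis:
h(position 1) = 0.18·1 + 0.27·h(position 1) + 0.26·h(position 2) + 0.29·0
h(position 2) = 0.26·1 + 0.25·h(position 1) + 0.28·h(position 2) + 0.21·0
Solving: h(position 1) = 0.4281, h(position 2) = 0.5098.
Starting from position 2, the probability is 0.5098.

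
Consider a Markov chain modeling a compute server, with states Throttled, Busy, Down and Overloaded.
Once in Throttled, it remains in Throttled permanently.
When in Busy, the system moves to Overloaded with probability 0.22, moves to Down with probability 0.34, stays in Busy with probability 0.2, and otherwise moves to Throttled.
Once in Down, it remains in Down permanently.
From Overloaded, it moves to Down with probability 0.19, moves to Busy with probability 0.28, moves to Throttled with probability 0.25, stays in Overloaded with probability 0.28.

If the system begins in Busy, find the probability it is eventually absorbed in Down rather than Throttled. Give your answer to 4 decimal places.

Let h(s) be the probability of absorption at Down starting from transient state s. Then h(Down) = 1 and h(Throttled) = 0. By first-step analysis:
h(Busy) = 0.24·0 + 0.2·h(Busy) + 0.34·1 + 0.22·h(Overloaded)
h(Overloaded) = 0.25·0 + 0.28·h(Busy) + 0.19·1 + 0.28·h(Overloaded)
Solving: h(Busy) = 0.5572, h(Overloaded) = 0.4806.
Starting from Busy, the probability is 0.5572.

0.5572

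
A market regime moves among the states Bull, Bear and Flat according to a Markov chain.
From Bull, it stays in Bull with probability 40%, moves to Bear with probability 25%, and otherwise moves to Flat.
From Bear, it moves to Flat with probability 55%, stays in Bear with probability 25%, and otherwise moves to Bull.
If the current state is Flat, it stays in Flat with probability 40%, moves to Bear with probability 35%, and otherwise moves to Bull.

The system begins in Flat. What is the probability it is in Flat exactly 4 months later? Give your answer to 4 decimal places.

Propagate the distribution vector 4 months from Flat.
After 0 months: (0.0000, 0.0000, 1.0000)
After 1 month: (0.2500, 0.3500, 0.4000)
After 2 months: (0.2700, 0.2900, 0.4400)
After 3 months: (0.2760, 0.2940, 0.4300)
After 4 months: (0.2767, 0.2930, 0.4303)
P(in Flat after 4 months) = 0.4303

0.4303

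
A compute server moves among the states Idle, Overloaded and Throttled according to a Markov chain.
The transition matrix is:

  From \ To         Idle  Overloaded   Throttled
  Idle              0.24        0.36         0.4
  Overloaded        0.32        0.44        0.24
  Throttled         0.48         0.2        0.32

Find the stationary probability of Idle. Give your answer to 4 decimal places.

Let the stationary distribution be π with π = πP and π_1 + π_2 + π_3 = 1.
π_1 = 0.24·π_1 + 0.32·π_2 + 0.48·π_3
π_2 = 0.36·π_1 + 0.44·π_2 + 0.2·π_3
Solving with the normalization constraint gives π = (0.3438, 0.3355, 0.3207).
So the stationary probability of Idle is 0.3438.

0.3438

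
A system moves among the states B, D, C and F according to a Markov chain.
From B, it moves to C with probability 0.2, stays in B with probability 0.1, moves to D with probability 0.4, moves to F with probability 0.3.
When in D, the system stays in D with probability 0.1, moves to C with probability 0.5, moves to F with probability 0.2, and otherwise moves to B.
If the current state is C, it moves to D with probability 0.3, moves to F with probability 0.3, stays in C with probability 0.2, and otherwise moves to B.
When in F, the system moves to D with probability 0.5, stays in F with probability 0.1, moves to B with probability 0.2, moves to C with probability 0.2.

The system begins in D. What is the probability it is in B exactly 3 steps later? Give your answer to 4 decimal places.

Propagate the distribution vector 3 steps from D.
After 0 steps: (0.0000, 1.0000, 0.0000, 0.0000)
After 1 step: (0.2000, 0.1000, 0.5000, 0.2000)
After 2 steps: (0.1800, 0.3400, 0.2300, 0.2500)
After 3 steps: (0.1820, 0.3000, 0.3020, 0.2160)
P(in B after 3 steps) = 0.1820

0.1820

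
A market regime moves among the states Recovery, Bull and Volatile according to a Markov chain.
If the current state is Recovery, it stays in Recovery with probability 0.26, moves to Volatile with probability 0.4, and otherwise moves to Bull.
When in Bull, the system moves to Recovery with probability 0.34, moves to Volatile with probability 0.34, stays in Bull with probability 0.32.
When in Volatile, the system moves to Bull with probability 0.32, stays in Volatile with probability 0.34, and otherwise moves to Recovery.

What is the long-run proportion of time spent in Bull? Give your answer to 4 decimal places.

Let the stationary distribution be π with π = πP and π_1 + π_2 + π_3 = 1.
π_1 = 0.26·π_1 + 0.34·π_2 + 0.34·π_3
π_2 = 0.34·π_1 + 0.32·π_2 + 0.32·π_3
Solving with the normalization constraint gives π = (0.3148, 0.3263, 0.3589).
So the stationary probability of Bull is 0.3263.

0.3263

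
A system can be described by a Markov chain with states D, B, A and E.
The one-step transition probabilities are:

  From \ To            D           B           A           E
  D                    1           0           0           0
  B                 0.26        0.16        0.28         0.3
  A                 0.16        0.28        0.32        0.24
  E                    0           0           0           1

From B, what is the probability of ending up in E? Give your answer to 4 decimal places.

Let h(s) be the probability of absorption at E starting from transient state s. Then h(E) = 1 and h(D) = 0. By first-step analysis:
h(B) = 0.26·0 + 0.16·h(B) + 0.28·h(A) + 0.3·1
h(A) = 0.16·0 + 0.28·h(B) + 0.32·h(A) + 0.24·1
Solving: h(B) = 0.5503, h(A) = 0.5795.
Starting from B, the probability is 0.5503.

0.5503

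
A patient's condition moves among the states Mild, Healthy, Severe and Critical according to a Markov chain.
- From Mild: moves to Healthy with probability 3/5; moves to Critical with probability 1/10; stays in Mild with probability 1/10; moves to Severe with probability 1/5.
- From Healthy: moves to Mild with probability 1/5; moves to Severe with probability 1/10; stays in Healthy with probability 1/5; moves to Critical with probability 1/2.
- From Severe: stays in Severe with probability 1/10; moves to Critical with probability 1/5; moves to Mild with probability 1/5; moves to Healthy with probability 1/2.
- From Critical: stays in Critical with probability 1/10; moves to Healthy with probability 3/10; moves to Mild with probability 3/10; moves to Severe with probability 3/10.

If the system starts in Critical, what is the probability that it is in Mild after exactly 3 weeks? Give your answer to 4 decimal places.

Propagate the distribution vector 3 weeks from Critical.
After 0 weeks: (0.0000, 0.0000, 0.0000, 1.0000)
After 1 week: (0.3000, 0.3000, 0.3000, 0.1000)
After 2 weeks: (0.1800, 0.4200, 0.1500, 0.2500)
After 3 weeks: (0.2070, 0.3420, 0.1680, 0.2830)
P(in Mild after 3 weeks) = 0.2070

0.2070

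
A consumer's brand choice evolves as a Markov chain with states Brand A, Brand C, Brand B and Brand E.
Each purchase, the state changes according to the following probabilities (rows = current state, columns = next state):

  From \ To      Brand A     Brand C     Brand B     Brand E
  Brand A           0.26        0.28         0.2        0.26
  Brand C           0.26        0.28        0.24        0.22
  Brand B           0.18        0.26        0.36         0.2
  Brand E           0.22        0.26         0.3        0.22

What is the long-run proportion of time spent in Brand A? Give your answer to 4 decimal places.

0.2289

Let the stationary distribution be π with π = πP and π_1 + π_2 + π_3 + π_4 = 1.
π_1 = 0.26·π_1 + 0.26·π_2 + 0.18·π_3 + 0.22·π_4
π_2 = 0.28·π_1 + 0.28·π_2 + 0.26·π_3 + 0.26·π_4
π_3 = 0.2·π_1 + 0.24·π_2 + 0.36·π_3 + 0.3·π_4
Solving with the normalization constraint gives π = (0.2289, 0.2700, 0.2776, 0.2236).
So the stationary probability of Brand A is 0.2289.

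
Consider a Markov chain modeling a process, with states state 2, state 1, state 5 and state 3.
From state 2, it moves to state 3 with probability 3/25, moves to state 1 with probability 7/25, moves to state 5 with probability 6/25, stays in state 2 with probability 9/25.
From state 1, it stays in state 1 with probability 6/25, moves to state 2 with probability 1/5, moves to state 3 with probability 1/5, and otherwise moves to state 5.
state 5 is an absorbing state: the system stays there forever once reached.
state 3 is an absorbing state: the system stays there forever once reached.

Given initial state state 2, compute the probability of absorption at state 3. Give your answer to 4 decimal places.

Let h(s) be the probability of absorption at state 3 starting from transient state s. Then h(state 3) = 1 and h(state 5) = 0. By first-step analysis:
h(state 2) = 0.36·h(state 2) + 0.28·h(state 1) + 0.24·0 + 0.12·1
h(state 1) = 0.2·h(state 2) + 0.24·h(state 1) + 0.36·0 + 0.2·1
Solving: h(state 2) = 0.3420, h(state 1) = 0.3532.
Starting from state 2, the probability is 0.3420.

0.3420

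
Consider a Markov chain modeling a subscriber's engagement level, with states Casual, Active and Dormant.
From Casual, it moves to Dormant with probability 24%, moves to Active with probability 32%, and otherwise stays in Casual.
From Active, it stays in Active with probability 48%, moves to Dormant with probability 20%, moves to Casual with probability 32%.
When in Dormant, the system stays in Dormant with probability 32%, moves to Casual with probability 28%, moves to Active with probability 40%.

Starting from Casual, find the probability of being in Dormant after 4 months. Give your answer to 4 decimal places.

Propagate the distribution vector 4 months from Casual.
After 0 months: (1.0000, 0.0000, 0.0000)
After 1 month: (0.4400, 0.3200, 0.2400)
After 2 months: (0.3632, 0.3904, 0.2464)
After 3 months: (0.3537, 0.4022, 0.2441)
After 4 months: (0.3527, 0.4039, 0.2434)
P(in Dormant after 4 months) = 0.2434

0.2434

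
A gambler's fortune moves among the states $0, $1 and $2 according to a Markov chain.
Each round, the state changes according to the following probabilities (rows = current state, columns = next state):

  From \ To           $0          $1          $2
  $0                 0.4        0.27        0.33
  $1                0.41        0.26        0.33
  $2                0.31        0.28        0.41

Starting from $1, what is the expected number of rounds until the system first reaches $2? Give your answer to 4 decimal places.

3.0303

Let t(s) be the expected number of rounds to first reach $2 from state s, with t($2) = 0. Conditioning on the first round:
t($0) = 1 + 0.4·t($0) + 0.27·t($1)
t($1) = 1 + 0.41·t($0) + 0.26·t($1)
Solving: t($0) = 3.0303, t($1) = 3.0303.
Expected rounds from $1 to $2: 3.0303.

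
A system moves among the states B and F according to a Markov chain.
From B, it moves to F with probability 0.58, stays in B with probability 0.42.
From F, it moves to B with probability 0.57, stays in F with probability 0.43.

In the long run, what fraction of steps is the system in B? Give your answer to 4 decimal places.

0.4957

Let the stationary distribution be π with π = πP and π_1 + π_2 = 1.
π_1 = 0.42·π_1 + 0.57·π_2
Solving with the normalization constraint gives π = (0.4957, 0.5043).
So the stationary probability of B is 0.4957.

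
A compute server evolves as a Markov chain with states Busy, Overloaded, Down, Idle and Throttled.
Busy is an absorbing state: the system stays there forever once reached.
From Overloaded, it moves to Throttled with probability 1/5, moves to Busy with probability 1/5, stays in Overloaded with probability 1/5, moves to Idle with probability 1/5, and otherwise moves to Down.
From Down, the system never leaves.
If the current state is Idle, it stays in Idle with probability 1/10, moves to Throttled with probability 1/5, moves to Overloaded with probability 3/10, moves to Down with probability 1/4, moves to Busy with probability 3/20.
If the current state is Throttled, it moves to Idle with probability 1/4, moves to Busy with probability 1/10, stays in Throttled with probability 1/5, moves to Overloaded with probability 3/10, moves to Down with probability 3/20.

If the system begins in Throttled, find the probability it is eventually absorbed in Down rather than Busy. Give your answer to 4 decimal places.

Let h(s) be the probability of absorption at Down starting from transient state s. Then h(Down) = 1 and h(Busy) = 0. By first-step analysis:
h(Overloaded) = 0.2·0 + 0.2·h(Overloaded) + 0.2·1 + 0.2·h(Idle) + 0.2·h(Throttled)
h(Idle) = 0.15·0 + 0.3·h(Overloaded) + 0.25·1 + 0.1·h(Idle) + 0.2·h(Throttled)
h(Throttled) = 0.1·0 + 0.3·h(Overloaded) + 0.15·1 + 0.25·h(Idle) + 0.2·h(Throttled)
Solving: h(Overloaded) = 0.5393, h(Idle) = 0.5848, h(Throttled) = 0.5725.
Starting from Throttled, the probability is 0.5725.

0.5725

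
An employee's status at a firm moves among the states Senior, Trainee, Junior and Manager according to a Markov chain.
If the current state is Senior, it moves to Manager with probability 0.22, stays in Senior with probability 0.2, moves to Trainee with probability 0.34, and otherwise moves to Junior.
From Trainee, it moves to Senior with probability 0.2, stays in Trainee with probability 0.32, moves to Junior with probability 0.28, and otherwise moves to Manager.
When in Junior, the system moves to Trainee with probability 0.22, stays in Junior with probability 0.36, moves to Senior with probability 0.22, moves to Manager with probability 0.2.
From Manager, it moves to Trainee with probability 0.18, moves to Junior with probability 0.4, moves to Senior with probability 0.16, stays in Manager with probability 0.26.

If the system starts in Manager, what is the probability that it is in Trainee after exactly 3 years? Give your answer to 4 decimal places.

0.2596

Propagate the distribution vector 3 years from Manager.
After 0 years: (0.0000, 0.0000, 0.0000, 1.0000)
After 1 year: (0.1600, 0.1800, 0.4000, 0.2600)
After 2 years: (0.1976, 0.2468, 0.3368, 0.2188)
After 3 years: (0.1980, 0.2596, 0.3253, 0.2171)
P(in Trainee after 3 years) = 0.2596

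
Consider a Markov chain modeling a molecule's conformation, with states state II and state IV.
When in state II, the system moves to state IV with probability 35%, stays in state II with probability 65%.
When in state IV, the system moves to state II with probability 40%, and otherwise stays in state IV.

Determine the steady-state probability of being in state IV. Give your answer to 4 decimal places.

0.4667

Let the stationary distribution be π with π = πP and π_1 + π_2 = 1.
π_1 = 0.65·π_1 + 0.4·π_2
Solving with the normalization constraint gives π = (0.5333, 0.4667).
So the stationary probability of state IV is 0.4667.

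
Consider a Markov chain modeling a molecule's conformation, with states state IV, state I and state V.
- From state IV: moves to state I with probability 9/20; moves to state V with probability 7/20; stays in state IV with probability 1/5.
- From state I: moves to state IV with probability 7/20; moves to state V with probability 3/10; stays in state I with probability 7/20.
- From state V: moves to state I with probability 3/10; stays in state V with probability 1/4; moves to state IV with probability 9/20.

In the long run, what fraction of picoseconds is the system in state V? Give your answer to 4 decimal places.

0.3015

Let the stationary distribution be π with π = πP and π_1 + π_2 + π_3 = 1.
π_1 = 0.2·π_1 + 0.35·π_2 + 0.45·π_3
π_2 = 0.45·π_1 + 0.35·π_2 + 0.3·π_3
Solving with the normalization constraint gives π = (0.3306, 0.3680, 0.3015).
So the stationary probability of state V is 0.3015.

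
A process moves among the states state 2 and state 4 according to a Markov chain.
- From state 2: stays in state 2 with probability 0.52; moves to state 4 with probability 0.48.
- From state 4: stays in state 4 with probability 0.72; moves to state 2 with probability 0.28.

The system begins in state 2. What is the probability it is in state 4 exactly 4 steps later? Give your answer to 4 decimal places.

0.6295

Propagate the distribution vector 4 steps from state 2.
After 0 steps: (1.0000, 0.0000)
After 1 step: (0.5200, 0.4800)
After 2 steps: (0.4048, 0.5952)
After 3 steps: (0.3772, 0.6228)
After 4 steps: (0.3705, 0.6295)
P(in state 4 after 4 steps) = 0.6295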